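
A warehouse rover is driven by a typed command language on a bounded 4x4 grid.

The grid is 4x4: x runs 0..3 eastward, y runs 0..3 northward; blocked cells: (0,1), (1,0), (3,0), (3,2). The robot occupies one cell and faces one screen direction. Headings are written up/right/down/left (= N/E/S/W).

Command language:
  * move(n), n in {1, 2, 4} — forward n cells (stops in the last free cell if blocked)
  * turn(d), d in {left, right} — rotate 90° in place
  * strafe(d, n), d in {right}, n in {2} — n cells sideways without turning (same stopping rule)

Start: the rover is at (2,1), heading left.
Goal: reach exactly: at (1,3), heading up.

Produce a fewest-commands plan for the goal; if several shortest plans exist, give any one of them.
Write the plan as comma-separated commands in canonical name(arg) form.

move(1), strafe(right, 2), turn(right)

initial: at (2,1), heading left
1. move(1) → at (1,1), heading left
2. strafe(right, 2) → at (1,3), heading left
3. turn(right) → at (1,3), heading up
nothing shorter than 3 reaches the goal.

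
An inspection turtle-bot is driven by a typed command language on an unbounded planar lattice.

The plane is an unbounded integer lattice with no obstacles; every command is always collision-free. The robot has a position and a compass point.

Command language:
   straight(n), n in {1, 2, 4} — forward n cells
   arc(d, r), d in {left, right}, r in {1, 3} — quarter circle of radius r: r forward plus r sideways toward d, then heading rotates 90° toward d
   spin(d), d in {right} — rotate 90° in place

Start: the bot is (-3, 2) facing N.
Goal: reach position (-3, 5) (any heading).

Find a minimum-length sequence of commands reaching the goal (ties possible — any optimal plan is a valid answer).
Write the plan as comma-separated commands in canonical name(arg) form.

t0: (-3, 2) facing N
t=1 straight(2) ⇒ (-3, 4) facing N
t=2 straight(1) ⇒ (-3, 5) facing N
nothing shorter than 2 reaches the goal.

straight(2), straight(1)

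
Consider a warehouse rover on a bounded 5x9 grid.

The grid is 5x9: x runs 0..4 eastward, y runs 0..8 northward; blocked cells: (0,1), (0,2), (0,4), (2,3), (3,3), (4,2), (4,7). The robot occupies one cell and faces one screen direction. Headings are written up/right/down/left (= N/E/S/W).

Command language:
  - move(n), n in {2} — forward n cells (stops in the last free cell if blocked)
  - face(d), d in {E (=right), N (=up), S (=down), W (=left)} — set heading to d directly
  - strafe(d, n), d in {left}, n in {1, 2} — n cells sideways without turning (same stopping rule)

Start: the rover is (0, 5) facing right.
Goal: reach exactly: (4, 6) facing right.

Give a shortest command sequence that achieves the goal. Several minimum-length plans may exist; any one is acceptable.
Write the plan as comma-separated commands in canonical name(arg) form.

start: (0, 5) facing right
1. move(2) → (2, 5) facing right
2. move(2) → (4, 5) facing right
3. strafe(left, 2) → (4, 6) facing right
shorter routes all fall short; 3 is best.

move(2), move(2), strafe(left, 2)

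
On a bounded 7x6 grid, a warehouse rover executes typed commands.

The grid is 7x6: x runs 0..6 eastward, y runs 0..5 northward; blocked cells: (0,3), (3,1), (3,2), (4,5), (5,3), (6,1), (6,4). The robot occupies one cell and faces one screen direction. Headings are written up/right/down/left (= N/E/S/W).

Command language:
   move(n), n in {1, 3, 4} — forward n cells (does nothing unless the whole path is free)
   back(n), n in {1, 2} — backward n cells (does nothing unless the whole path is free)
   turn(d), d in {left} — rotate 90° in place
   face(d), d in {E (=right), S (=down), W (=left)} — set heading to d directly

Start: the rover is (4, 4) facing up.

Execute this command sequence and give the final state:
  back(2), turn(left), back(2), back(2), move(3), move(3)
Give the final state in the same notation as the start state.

begin: (4, 4) facing up
1. back(2) → (4, 2) facing up
2. turn(left) → (4, 2) facing left
3. back(2) → (6, 2) facing left
4. back(2) → (6, 2) facing left
5. move(3) → (6, 2) facing left
6. move(3) → (6, 2) facing left

(6, 2) facing left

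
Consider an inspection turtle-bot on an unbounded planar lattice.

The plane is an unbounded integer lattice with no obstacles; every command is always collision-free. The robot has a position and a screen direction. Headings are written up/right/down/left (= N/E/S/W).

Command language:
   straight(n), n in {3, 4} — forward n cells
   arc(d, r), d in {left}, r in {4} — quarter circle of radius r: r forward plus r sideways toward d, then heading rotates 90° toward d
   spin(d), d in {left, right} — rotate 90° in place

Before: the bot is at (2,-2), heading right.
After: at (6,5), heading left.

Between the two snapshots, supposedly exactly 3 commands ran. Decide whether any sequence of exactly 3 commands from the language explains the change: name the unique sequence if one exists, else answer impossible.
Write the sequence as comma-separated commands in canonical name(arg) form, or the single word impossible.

key: position moved to (6,5) AND the heading swung to W — translation plus rotation needed
from: at (2,-2), heading right
1. arc(left, 4) → at (6,2), heading up
2. straight(3) → at (6,5), heading up
3. spin(left) → at (6,5), heading left
all 125 alternatives checked — unique.

arc(left, 4), straight(3), spin(left)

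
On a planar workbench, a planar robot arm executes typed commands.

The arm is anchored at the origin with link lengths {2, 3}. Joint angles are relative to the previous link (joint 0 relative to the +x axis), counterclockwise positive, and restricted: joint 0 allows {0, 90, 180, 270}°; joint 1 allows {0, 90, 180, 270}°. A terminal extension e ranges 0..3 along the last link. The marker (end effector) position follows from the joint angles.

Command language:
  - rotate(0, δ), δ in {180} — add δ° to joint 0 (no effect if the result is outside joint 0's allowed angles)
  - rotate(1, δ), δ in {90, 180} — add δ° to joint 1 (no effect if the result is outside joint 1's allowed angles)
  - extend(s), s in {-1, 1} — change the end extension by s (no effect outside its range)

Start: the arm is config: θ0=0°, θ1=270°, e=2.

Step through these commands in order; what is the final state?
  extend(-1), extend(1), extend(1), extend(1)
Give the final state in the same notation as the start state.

config: θ0=0°, θ1=270°, e=3

start: config: θ0=0°, θ1=270°, e=2
step 1 (extend(-1)): config: θ0=0°, θ1=270°, e=1
step 2 (extend(1)): config: θ0=0°, θ1=270°, e=2
step 3 (extend(1)): config: θ0=0°, θ1=270°, e=3
step 4 (extend(1)): config: θ0=0°, θ1=270°, e=3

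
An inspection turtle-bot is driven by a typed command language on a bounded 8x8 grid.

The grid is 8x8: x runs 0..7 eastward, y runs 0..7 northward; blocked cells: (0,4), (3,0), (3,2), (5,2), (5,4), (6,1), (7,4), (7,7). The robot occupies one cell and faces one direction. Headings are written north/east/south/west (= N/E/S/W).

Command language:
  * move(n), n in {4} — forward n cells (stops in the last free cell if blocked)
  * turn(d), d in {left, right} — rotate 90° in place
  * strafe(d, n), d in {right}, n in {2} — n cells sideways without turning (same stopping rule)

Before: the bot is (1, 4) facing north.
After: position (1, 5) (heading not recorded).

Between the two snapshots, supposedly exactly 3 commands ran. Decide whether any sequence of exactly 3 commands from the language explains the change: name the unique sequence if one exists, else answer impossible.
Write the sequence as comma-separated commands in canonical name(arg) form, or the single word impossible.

key: order matters: swapping move(4) and strafe(right, 2) lands elsewhere
from: (1, 4) facing north
t=1 move(4) ⇒ (1, 7) facing north
t=2 turn(right) ⇒ (1, 7) facing east
t=3 strafe(right, 2) ⇒ (1, 5) facing east
no other 3-command option fits: unique.

move(4), turn(right), strafe(right, 2)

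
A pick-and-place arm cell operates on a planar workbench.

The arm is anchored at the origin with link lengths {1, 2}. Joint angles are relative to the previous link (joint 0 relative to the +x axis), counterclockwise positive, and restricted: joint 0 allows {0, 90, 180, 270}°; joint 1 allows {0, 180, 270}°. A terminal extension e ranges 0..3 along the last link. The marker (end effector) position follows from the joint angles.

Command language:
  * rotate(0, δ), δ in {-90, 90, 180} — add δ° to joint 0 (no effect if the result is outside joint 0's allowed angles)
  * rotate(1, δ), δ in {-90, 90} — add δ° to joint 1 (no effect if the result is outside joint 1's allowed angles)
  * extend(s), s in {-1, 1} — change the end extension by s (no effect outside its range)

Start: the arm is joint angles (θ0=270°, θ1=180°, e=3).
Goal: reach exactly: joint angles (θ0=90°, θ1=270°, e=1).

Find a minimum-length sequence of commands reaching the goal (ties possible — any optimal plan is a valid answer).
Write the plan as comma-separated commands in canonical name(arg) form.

initial: joint angles (θ0=270°, θ1=180°, e=3)
[1] after extend(-1): joint angles (θ0=270°, θ1=180°, e=2)
[2] after extend(-1): joint angles (θ0=270°, θ1=180°, e=1)
[3] after rotate(1, 90): joint angles (θ0=270°, θ1=270°, e=1)
[4] after rotate(0, 180): joint angles (θ0=90°, θ1=270°, e=1)
minimal: 4 command(s), checked below 4.

extend(-1), extend(-1), rotate(1, 90), rotate(0, 180)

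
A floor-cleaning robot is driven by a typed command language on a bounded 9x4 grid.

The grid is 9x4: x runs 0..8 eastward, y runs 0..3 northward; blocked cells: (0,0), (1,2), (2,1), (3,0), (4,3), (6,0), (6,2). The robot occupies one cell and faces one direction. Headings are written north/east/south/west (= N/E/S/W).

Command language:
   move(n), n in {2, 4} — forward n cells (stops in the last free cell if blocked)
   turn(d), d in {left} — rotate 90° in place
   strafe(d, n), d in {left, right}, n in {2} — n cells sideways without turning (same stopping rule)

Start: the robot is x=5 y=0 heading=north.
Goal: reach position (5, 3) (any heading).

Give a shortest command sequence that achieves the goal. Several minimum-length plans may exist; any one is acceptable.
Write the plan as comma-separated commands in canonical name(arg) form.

move(4)

start: x=5 y=0 heading=north
1. move(4) → x=5 y=3 heading=north
nothing shorter than 1 reaches the goal.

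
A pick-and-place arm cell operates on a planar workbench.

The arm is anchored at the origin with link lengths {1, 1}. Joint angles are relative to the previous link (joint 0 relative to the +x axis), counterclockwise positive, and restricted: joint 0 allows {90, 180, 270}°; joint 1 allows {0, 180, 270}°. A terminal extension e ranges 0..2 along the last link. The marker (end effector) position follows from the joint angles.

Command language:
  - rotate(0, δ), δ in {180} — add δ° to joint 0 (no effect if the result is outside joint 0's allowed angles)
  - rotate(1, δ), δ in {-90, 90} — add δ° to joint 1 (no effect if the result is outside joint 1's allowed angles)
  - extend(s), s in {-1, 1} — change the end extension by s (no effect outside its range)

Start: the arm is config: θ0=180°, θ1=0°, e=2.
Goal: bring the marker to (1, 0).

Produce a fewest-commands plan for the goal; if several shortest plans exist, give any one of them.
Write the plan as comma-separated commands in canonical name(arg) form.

rotate(1, -90), rotate(1, -90), extend(-1)

t0: config: θ0=180°, θ1=0°, e=2
t=1 rotate(1, -90) ⇒ config: θ0=180°, θ1=270°, e=2
t=2 rotate(1, -90) ⇒ config: θ0=180°, θ1=180°, e=2
t=3 extend(-1) ⇒ config: θ0=180°, θ1=180°, e=1
no 2-step plan works, so 3 is optimal.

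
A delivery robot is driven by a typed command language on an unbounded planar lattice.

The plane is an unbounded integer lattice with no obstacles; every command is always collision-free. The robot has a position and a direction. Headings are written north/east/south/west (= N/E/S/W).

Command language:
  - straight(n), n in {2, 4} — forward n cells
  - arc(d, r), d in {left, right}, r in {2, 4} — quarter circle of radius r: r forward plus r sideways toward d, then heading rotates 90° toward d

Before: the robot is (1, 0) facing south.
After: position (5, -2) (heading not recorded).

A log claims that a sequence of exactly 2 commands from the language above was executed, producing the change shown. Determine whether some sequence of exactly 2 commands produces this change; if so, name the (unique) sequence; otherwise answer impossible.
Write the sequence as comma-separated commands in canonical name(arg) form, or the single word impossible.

arc(left, 2), straight(2)

key: running straight(2) before arc(left, 2) would end elsewhere — order is forced
from: (1, 0) facing south
[1] after arc(left, 2): (3, -2) facing east
[2] after straight(2): (5, -2) facing east
no other 2-command option fits: unique.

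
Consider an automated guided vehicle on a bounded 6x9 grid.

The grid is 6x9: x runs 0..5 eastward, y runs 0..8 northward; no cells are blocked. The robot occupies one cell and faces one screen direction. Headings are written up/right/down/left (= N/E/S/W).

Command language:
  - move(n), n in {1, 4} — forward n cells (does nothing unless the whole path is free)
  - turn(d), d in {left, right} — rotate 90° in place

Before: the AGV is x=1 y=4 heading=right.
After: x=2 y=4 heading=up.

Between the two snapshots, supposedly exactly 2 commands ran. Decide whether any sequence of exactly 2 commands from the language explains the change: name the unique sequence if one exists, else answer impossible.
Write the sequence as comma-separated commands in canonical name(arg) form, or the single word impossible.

key: running turn(left) before move(1) would end elsewhere — order is forced
begin: x=1 y=4 heading=right
1. move(1) → x=2 y=4 heading=right
2. turn(left) → x=2 y=4 heading=up
no other 2-command option fits: unique.

move(1), turn(left)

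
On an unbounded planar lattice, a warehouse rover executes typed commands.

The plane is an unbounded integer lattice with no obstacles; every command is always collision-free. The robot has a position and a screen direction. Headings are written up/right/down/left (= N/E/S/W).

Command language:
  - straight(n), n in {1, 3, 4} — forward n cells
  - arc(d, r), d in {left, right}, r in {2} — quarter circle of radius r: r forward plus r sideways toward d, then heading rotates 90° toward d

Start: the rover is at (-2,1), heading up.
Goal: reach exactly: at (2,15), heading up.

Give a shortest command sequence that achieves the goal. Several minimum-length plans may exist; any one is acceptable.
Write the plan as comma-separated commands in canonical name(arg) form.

straight(4), straight(3), straight(3), arc(right, 2), arc(left, 2)

initial: at (-2,1), heading up
step 1 (straight(4)): at (-2,5), heading up
step 2 (straight(3)): at (-2,8), heading up
step 3 (straight(3)): at (-2,11), heading up
step 4 (arc(right, 2)): at (0,13), heading right
step 5 (arc(left, 2)): at (2,15), heading up
shorter routes all fall short; 5 is best.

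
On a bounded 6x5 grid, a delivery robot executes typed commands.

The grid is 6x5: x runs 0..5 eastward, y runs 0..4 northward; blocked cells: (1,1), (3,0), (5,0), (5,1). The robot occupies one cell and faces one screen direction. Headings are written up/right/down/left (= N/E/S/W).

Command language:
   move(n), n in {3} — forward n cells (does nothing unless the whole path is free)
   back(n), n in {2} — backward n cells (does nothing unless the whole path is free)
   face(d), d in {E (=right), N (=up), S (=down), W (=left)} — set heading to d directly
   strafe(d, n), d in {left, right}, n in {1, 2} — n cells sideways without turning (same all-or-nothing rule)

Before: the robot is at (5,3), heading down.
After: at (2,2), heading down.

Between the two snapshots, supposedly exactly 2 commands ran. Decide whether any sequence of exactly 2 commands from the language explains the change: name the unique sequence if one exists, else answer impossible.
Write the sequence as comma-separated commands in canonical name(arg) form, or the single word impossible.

impossible

all 100 sequences checked — none match.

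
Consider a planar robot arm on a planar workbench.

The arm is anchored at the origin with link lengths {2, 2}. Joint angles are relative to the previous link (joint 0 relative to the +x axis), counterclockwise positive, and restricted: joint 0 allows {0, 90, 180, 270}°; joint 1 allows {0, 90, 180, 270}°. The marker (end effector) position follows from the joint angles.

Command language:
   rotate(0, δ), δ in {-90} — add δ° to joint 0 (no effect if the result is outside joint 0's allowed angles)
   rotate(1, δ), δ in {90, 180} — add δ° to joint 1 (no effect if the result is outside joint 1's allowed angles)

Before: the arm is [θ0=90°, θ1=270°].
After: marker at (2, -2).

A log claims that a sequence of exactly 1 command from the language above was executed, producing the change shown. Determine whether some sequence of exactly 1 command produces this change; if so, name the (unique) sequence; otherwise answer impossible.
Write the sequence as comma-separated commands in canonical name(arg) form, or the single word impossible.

rotate(0, -90)

initial: [θ0=90°, θ1=270°]
step 1 (rotate(0, -90)): [θ0=0°, θ1=270°]
no other 1-command option fits: unique.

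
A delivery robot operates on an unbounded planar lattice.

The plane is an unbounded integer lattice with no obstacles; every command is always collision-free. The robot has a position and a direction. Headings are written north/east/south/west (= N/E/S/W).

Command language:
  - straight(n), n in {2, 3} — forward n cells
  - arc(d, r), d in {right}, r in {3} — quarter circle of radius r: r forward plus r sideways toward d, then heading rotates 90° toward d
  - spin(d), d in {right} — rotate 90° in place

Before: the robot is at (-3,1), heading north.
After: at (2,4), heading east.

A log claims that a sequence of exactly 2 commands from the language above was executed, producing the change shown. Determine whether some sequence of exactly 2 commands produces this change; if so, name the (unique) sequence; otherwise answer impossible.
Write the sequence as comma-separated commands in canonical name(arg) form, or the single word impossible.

key: order matters: swapping arc(right, 3) and straight(2) lands elsewhere
from: at (-3,1), heading north
1. arc(right, 3) → at (0,4), heading east
2. straight(2) → at (2,4), heading east
all 16 alternatives checked — unique.

arc(right, 3), straight(2)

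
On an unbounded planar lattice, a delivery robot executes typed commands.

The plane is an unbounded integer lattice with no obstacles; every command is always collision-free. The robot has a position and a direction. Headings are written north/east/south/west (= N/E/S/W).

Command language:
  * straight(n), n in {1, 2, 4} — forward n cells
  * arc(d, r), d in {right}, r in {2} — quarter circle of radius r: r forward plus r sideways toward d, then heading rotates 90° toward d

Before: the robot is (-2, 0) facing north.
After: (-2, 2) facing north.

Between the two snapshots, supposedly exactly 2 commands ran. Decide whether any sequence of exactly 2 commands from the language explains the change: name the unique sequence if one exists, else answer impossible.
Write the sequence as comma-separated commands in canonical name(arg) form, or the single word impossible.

straight(1), straight(1)

key: still facing N at the end — nothing in the sequence rotates
from: (-2, 0) facing north
t=1 straight(1) ⇒ (-2, 1) facing north
t=2 straight(1) ⇒ (-2, 2) facing north
all 16 alternatives checked — unique.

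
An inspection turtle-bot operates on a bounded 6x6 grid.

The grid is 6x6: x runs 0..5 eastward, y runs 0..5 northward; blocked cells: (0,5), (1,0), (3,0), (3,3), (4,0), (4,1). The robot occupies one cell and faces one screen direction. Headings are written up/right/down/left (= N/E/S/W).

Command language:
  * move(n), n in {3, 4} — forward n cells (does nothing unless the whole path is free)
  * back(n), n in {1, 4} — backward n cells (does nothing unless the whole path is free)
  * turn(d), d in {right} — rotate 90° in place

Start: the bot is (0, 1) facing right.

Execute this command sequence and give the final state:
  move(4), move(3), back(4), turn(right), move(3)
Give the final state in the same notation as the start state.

(3, 1) facing down

initial: (0, 1) facing right
1. move(4) → (0, 1) facing right
2. move(3) → (3, 1) facing right
3. back(4) → (3, 1) facing right
4. turn(right) → (3, 1) facing down
5. move(3) → (3, 1) facing down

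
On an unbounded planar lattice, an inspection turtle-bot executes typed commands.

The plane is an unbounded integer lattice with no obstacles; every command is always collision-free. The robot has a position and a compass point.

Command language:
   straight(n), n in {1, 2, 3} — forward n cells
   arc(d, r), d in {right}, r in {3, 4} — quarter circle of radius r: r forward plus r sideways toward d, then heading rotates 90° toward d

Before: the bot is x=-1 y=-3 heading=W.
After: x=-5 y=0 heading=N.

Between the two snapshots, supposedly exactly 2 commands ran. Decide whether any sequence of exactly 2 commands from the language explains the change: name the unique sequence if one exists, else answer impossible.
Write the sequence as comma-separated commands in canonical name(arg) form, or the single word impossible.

straight(1), arc(right, 3)

key: position moved to (-5,0) AND the heading swung to N — translation plus rotation needed
initial: x=-1 y=-3 heading=W
1. straight(1) → x=-2 y=-3 heading=W
2. arc(right, 3) → x=-5 y=0 heading=N
all 25 alternatives checked — unique.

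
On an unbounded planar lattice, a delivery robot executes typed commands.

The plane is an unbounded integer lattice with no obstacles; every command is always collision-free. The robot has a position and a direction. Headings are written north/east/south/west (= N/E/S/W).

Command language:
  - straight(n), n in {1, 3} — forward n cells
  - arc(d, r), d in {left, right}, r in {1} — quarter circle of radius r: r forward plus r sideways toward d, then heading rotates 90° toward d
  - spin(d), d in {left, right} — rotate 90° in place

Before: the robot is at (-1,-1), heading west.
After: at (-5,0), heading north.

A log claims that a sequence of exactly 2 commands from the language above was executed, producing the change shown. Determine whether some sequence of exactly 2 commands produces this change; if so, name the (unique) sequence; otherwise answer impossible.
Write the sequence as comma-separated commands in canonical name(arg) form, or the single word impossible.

straight(3), arc(right, 1)

key: cell and facing (now N) both changed — the 2 commands mix motion and turning
start: at (-1,-1), heading west
t=1 straight(3) ⇒ at (-4,-1), heading west
t=2 arc(right, 1) ⇒ at (-5,0), heading north
uniquely the one of 36 2-step routes that fits.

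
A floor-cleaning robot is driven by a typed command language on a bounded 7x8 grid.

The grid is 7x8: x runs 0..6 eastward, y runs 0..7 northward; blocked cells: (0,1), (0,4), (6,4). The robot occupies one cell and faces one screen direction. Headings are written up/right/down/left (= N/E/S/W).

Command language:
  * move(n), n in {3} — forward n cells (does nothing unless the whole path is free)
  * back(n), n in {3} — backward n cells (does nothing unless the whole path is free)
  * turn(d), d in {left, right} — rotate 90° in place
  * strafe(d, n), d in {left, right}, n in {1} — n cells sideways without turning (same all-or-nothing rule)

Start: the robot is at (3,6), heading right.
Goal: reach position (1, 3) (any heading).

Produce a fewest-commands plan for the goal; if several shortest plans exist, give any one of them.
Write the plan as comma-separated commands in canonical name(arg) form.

turn(left), strafe(left, 1), strafe(left, 1), back(3)

initial: at (3,6), heading right
step 1 (turn(left)): at (3,6), heading up
step 2 (strafe(left, 1)): at (2,6), heading up
step 3 (strafe(left, 1)): at (1,6), heading up
step 4 (back(3)): at (1,3), heading up
minimal: 4 command(s), checked below 4.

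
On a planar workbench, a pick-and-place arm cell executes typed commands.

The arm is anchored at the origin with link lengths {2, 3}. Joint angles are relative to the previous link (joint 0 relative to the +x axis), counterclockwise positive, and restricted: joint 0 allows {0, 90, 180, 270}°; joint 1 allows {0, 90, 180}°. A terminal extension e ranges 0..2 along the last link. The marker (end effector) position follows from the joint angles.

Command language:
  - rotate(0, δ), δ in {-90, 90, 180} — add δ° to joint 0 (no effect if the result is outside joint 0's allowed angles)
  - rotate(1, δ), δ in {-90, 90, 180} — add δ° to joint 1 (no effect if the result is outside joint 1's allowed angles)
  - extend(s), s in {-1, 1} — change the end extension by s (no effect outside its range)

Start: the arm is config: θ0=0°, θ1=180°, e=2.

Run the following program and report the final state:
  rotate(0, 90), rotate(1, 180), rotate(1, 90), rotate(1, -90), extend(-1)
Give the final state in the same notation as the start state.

begin: config: θ0=0°, θ1=180°, e=2
[1] after rotate(0, 90): config: θ0=90°, θ1=180°, e=2
[2] after rotate(1, 180): config: θ0=90°, θ1=0°, e=2
[3] after rotate(1, 90): config: θ0=90°, θ1=90°, e=2
[4] after rotate(1, -90): config: θ0=90°, θ1=0°, e=2
[5] after extend(-1): config: θ0=90°, θ1=0°, e=1

config: θ0=90°, θ1=0°, e=1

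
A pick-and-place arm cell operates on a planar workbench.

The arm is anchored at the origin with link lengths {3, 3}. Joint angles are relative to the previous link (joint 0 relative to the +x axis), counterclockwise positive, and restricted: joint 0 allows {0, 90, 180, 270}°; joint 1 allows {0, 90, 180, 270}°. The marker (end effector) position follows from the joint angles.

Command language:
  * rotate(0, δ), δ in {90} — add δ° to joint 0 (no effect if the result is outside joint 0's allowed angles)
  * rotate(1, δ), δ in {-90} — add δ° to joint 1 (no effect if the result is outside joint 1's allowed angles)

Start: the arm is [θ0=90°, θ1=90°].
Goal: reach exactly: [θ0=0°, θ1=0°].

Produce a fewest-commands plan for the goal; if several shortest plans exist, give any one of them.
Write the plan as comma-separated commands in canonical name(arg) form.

from: [θ0=90°, θ1=90°]
t=1 rotate(1, -90) ⇒ [θ0=90°, θ1=0°]
t=2 rotate(0, 90) ⇒ [θ0=180°, θ1=0°]
t=3 rotate(0, 90) ⇒ [θ0=270°, θ1=0°]
t=4 rotate(0, 90) ⇒ [θ0=0°, θ1=0°]
nothing shorter than 4 reaches the goal.

rotate(1, -90), rotate(0, 90), rotate(0, 90), rotate(0, 90)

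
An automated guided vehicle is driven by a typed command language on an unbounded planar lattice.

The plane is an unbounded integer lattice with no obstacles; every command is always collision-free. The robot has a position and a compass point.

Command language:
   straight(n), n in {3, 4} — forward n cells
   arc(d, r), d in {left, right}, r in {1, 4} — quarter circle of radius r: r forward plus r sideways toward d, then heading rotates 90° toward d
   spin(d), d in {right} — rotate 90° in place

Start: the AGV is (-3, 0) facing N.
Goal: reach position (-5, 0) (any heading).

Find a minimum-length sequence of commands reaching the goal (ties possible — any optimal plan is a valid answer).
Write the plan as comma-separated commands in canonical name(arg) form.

arc(left, 1), arc(left, 1)

from: (-3, 0) facing N
t=1 arc(left, 1) ⇒ (-4, 1) facing W
t=2 arc(left, 1) ⇒ (-5, 0) facing S
shorter routes all fall short; 2 is best.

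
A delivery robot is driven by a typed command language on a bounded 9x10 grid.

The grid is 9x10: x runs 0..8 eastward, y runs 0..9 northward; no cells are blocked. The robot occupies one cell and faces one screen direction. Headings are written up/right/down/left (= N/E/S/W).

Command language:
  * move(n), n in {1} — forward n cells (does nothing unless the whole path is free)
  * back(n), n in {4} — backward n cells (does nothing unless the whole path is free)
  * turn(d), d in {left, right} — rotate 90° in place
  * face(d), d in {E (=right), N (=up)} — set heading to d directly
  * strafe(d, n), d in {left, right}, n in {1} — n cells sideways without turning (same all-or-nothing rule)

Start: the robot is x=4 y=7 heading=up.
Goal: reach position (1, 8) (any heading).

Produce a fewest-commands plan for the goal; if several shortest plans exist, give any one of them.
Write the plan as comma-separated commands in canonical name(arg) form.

strafe(right, 1), face(E), strafe(left, 1), back(4)

from: x=4 y=7 heading=up
t=1 strafe(right, 1) ⇒ x=5 y=7 heading=up
t=2 face(E) ⇒ x=5 y=7 heading=right
t=3 strafe(left, 1) ⇒ x=5 y=8 heading=right
t=4 back(4) ⇒ x=1 y=8 heading=right
shorter routes all fall short; 4 is best.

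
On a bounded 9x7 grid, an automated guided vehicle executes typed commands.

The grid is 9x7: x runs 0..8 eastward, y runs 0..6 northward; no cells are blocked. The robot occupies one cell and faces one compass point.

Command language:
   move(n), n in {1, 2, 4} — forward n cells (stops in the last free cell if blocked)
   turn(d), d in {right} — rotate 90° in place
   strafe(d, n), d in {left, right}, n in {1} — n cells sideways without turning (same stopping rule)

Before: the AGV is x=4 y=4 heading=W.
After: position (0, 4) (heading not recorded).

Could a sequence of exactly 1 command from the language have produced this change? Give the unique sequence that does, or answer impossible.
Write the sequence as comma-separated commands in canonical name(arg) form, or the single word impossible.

from: x=4 y=4 heading=W
t=1 move(4) ⇒ x=0 y=4 heading=W
all 6 alternatives checked — unique.

move(4)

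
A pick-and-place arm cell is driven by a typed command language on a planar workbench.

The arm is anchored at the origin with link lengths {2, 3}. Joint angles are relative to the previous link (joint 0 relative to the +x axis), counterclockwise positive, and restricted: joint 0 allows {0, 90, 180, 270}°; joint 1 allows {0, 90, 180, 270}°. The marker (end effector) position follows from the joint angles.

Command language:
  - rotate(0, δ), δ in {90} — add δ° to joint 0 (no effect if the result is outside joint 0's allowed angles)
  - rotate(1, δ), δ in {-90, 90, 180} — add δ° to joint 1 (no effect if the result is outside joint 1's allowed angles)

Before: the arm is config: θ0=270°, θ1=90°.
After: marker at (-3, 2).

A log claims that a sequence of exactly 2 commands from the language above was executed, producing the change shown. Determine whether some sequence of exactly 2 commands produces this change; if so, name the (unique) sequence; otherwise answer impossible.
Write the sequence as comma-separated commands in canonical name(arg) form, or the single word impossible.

rotate(0, 90), rotate(0, 90)

t0: config: θ0=270°, θ1=90°
[1] after rotate(0, 90): config: θ0=0°, θ1=90°
[2] after rotate(0, 90): config: θ0=90°, θ1=90°
all 16 alternatives checked — unique.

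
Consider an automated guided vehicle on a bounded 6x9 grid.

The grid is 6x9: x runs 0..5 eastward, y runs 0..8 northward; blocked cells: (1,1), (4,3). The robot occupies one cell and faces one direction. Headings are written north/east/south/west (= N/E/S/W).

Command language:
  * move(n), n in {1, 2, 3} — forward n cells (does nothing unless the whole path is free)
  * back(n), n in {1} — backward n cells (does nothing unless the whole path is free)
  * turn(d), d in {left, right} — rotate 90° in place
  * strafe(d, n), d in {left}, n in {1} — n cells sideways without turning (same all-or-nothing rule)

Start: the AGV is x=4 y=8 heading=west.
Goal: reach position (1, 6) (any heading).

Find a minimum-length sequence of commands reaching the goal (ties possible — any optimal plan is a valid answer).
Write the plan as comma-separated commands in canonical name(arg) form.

begin: x=4 y=8 heading=west
t=1 move(3) ⇒ x=1 y=8 heading=west
t=2 turn(left) ⇒ x=1 y=8 heading=south
t=3 move(2) ⇒ x=1 y=6 heading=south
minimal: 3 command(s), checked below 3.

move(3), turn(left), move(2)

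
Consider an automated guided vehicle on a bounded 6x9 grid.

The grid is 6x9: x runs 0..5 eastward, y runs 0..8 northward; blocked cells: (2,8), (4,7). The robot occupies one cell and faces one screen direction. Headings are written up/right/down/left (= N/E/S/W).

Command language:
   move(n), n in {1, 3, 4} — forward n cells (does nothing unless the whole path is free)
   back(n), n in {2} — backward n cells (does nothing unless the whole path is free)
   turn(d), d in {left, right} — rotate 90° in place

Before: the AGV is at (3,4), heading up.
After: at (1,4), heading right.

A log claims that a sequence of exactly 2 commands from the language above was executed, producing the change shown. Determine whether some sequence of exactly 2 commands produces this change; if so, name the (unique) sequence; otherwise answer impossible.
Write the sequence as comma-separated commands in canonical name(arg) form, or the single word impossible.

turn(right), back(2)

key: position moved to (1,4) AND the heading swung to E — translation plus rotation needed
from: at (3,4), heading up
[1] after turn(right): at (3,4), heading right
[2] after back(2): at (1,4), heading right
no other 2-command option fits: unique.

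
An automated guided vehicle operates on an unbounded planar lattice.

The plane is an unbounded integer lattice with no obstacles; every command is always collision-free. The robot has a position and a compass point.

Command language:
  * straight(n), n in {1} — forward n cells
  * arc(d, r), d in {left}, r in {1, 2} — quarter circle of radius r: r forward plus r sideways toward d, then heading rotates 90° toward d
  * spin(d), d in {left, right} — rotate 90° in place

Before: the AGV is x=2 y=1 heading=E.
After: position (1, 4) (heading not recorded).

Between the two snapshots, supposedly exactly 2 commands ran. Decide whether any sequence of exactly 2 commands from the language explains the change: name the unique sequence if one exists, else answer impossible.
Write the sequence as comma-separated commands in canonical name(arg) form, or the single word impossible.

key: running arc(left, 2) before arc(left, 1) would end elsewhere — order is forced
initial: x=2 y=1 heading=E
1. arc(left, 1) → x=3 y=2 heading=N
2. arc(left, 2) → x=1 y=4 heading=W
no rival 2-sequence matches.

arc(left, 1), arc(left, 2)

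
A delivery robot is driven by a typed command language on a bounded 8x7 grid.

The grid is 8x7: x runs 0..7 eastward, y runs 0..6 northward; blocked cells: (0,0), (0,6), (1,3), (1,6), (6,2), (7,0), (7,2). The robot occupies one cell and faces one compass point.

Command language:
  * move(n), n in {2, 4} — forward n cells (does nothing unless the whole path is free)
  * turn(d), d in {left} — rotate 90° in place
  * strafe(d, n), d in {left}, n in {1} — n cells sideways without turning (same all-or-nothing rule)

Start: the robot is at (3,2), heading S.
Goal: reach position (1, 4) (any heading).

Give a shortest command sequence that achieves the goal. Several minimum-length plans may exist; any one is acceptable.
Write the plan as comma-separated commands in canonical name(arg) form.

turn(left), turn(left), strafe(left, 1), move(2), strafe(left, 1)

t0: at (3,2), heading S
t=1 turn(left) ⇒ at (3,2), heading E
t=2 turn(left) ⇒ at (3,2), heading N
t=3 strafe(left, 1) ⇒ at (2,2), heading N
t=4 move(2) ⇒ at (2,4), heading N
t=5 strafe(left, 1) ⇒ at (1,4), heading N
shorter routes all fall short; 5 is best.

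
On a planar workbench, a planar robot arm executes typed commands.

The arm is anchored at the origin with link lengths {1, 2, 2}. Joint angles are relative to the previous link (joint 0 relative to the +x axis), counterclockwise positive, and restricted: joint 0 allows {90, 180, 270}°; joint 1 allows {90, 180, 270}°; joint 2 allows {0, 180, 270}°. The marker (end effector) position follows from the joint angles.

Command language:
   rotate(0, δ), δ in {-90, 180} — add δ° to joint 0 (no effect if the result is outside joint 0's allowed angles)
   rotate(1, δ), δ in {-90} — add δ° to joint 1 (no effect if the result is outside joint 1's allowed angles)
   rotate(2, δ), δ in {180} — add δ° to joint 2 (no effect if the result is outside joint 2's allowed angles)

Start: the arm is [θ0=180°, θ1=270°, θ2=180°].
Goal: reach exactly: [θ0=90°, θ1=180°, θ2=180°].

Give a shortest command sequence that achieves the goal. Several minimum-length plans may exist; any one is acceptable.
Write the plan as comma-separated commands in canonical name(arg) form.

from: [θ0=180°, θ1=270°, θ2=180°]
step 1 (rotate(0, -90)): [θ0=90°, θ1=270°, θ2=180°]
step 2 (rotate(1, -90)): [θ0=90°, θ1=180°, θ2=180°]
minimal: 2 command(s), checked below 2.

rotate(0, -90), rotate(1, -90)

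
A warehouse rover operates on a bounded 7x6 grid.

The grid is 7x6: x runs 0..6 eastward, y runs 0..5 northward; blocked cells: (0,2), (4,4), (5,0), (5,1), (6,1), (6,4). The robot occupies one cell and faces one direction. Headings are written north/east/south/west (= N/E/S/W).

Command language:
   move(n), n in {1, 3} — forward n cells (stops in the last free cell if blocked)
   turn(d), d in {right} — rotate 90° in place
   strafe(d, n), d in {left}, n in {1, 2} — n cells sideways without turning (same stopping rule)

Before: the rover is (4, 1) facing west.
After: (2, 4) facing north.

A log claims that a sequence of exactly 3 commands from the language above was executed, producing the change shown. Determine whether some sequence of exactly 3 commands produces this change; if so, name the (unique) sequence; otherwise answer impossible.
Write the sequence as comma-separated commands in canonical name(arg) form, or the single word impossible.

turn(right), strafe(left, 2), move(3)

key: cell and facing (now N) both changed — the 3 commands mix motion and turning
t0: (4, 1) facing west
1. turn(right) → (4, 1) facing north
2. strafe(left, 2) → (2, 1) facing north
3. move(3) → (2, 4) facing north
no other 3-command option fits: unique.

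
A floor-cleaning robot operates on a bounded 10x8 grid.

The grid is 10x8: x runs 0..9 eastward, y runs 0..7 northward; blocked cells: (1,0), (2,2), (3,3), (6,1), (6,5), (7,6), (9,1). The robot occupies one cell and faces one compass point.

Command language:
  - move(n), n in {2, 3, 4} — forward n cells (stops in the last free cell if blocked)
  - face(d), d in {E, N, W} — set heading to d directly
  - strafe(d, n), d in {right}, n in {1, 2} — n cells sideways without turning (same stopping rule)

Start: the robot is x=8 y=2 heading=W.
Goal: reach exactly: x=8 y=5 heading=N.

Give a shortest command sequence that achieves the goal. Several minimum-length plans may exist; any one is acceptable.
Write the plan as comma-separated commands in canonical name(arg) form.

face(N), move(3)

from: x=8 y=2 heading=W
[1] after face(N): x=8 y=2 heading=N
[2] after move(3): x=8 y=5 heading=N
nothing shorter than 2 reaches the goal.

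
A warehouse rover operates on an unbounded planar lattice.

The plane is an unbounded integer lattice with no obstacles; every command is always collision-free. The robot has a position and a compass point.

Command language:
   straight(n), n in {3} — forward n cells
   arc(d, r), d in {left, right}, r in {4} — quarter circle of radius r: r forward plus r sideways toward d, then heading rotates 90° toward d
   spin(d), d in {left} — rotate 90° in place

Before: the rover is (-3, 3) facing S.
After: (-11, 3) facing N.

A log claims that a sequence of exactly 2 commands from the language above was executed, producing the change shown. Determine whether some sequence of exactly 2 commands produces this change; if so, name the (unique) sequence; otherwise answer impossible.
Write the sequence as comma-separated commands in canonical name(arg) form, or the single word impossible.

key: position moved to (-11,3) AND the heading swung to N — translation plus rotation needed
start: (-3, 3) facing S
[1] after arc(right, 4): (-7, -1) facing W
[2] after arc(right, 4): (-11, 3) facing N
uniquely the one of 16 2-step routes that fits.

arc(right, 4), arc(right, 4)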